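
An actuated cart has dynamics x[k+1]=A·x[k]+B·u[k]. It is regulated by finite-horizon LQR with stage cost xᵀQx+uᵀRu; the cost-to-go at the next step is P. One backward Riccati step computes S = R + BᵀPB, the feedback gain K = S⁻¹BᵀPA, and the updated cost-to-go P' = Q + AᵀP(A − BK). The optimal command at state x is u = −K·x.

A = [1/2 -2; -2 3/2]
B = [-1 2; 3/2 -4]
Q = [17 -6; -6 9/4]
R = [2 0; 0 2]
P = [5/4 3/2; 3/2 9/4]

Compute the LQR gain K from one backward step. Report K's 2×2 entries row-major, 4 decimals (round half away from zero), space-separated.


BᵀP = [1.0000 1.8750; -3.5000 -6.0000]
S = R + BᵀPB = [2 0; 0 2] + [1.8125 -5.5000; -5.5000 17.0000] = [3.8125 -5.5000; -5.5000 19.0000]
BᵀPA = [-3.2500 0.8125; 10.2500 -2.0000]
K = S⁻¹·BᵀPA = [-0.1274 0.1052; 0.5026 -0.0748]
A−BK = [-0.6326 -1.7452; 0.2015 1.0430]
AᵀP(A−BK) = [0.7469 0.2337; 0.2337 0.8274]
P' = Q + AᵀP(A−BK) = [17.7469 -5.7663; -5.7663 3.0774]
tr(P') = 20.8243

-0.1274 0.1052 0.5026 -0.0748


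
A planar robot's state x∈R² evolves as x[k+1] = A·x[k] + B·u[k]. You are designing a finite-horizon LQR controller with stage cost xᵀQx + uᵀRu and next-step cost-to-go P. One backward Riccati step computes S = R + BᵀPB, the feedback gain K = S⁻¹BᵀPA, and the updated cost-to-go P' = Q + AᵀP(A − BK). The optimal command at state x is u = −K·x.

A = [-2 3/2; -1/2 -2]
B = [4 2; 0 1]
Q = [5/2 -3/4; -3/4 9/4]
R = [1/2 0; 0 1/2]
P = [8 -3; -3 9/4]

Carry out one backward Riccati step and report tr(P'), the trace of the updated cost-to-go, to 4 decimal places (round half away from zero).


BᵀP = [32.0000 -12.0000; 13.0000 -3.7500]
S = R + BᵀPB = [1/2 0; 0 1/2] + [128.0000 52.0000; 52.0000 22.2500] = [128.5000 52.0000; 52.0000 22.7500]
BᵀPA = [-58.0000 72.0000; -24.1250 27.0000]
K = S⁻¹·BᵀPA = [-0.2963 1.0667; -0.3832 -1.2513]
A−BK = [-0.0484 -0.2641; -0.1168 -0.7487]
AᵀP(A−BK) = [0.1328 0.1795; 0.1795 1.9846]
P' = Q + AᵀP(A−BK) = [2.6328 -0.5705; -0.5705 4.2346]
tr(P') = 6.8675

6.8675


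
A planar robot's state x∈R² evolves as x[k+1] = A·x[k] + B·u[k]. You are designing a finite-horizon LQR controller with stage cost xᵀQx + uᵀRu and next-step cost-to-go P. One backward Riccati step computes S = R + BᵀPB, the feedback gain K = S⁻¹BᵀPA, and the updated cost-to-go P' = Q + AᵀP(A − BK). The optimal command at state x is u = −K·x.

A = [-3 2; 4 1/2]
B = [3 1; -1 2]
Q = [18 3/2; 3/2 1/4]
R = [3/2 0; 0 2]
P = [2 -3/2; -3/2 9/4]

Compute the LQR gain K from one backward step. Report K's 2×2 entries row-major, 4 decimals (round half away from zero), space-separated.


BᵀP = [7.5000 -6.7500; -1.0000 3.0000]
S = R + BᵀPB = [3/2 0; 0 2] + [29.2500 -6.0000; -6.0000 5.0000] = [30.7500 -6.0000; -6.0000 7.0000]
BᵀPA = [-49.5000 11.6250; 15.0000 -0.5000]
K = S⁻¹·BᵀPA = [-1.4310 0.4372; 0.9163 0.3033]
A−BK = [0.3766 0.3849; 0.7364 0.3305]
AᵀP(A−BK) = [5.4226 -0.1569; -0.1569 0.6313]
P' = Q + AᵀP(A−BK) = [23.4226 1.3431; 1.3431 0.8813]
tr(P') = 24.3039

-1.4310 0.4372 0.9163 0.3033


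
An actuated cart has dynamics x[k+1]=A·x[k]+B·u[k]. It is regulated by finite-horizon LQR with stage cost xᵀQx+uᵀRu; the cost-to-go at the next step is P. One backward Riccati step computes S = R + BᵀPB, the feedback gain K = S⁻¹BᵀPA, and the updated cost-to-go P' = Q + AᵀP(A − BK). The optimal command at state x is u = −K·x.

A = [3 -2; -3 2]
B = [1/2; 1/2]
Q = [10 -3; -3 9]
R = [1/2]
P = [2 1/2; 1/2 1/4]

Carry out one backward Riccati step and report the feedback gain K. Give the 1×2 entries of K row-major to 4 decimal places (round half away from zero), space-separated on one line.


BᵀP = [1.2500 0.3750]
S = R + BᵀPB = [1/2] + [0.8125] = [1.3125]
BᵀPA = [2.6250 -1.7500]
K = S⁻¹·BᵀPA = [2.0000 -1.3333]
A−BK = [2.0000 -1.3333; -4.0000 2.6667]
AᵀP(A−BK) = [6.0000 -4.0000; -4.0000 2.6667]
P' = Q + AᵀP(A−BK) = [16.0000 -7.0000; -7.0000 11.6667]
tr(P') = 27.6667

2.0000 -1.3333


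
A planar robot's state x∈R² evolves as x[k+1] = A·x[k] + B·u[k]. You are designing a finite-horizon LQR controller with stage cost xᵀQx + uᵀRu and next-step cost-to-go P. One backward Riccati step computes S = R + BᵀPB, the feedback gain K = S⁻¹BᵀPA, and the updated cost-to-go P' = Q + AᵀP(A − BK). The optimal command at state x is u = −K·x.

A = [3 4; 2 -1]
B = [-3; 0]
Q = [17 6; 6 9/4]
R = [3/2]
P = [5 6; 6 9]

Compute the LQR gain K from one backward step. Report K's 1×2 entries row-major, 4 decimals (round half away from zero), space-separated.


-1.7419 -0.9032

BᵀP = [-15.0000 -18.0000]
S = R + BᵀPB = [3/2] + [45.0000] = [46.5000]
BᵀPA = [-81.0000 -42.0000]
K = S⁻¹·BᵀPA = [-1.7419 -0.9032]
A−BK = [-2.2258 1.2903; 2.0000 -1.0000]
AᵀP(A−BK) = [11.9032 -1.1613; -1.1613 3.0645]
P' = Q + AᵀP(A−BK) = [28.9032 4.8387; 4.8387 5.3145]
tr(P') = 34.2177


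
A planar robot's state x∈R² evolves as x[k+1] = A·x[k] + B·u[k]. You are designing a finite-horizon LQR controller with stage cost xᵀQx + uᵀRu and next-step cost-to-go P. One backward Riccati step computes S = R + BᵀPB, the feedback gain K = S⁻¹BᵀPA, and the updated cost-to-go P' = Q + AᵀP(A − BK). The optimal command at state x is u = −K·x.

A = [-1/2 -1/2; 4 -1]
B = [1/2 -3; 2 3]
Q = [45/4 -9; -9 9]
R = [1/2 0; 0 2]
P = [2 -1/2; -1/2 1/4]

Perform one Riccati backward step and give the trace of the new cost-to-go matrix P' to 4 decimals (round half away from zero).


21.1522

BᵀP = [0.0000 0.2500; -7.5000 2.2500]
S = R + BᵀPB = [1/2 0; 0 2] + [0.5000 0.7500; 0.7500 29.2500] = [1.0000 0.7500; 0.7500 31.2500]
BᵀPA = [1.0000 -0.2500; 12.7500 1.5000]
K = S⁻¹·BᵀPA = [0.7067 -0.2912; 0.3910 0.0550]
A−BK = [0.3198 -0.1894; 1.4134 -0.5825]
AᵀP(A−BK) = [0.8075 -0.1599; -0.1599 0.0947]
P' = Q + AᵀP(A−BK) = [12.0575 -9.1599; -9.1599 9.0947]
tr(P') = 21.1522


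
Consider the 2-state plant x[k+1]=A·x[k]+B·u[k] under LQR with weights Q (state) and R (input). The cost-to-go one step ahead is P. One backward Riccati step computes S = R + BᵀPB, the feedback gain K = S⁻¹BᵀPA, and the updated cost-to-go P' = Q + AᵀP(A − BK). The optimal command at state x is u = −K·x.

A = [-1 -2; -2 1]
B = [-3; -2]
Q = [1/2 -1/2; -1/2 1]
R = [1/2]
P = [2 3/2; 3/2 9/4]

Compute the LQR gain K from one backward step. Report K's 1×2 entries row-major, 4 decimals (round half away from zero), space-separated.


0.5934 0.1978

BᵀP = [-9.0000 -9.0000]
S = R + BᵀPB = [1/2] + [45.0000] = [45.5000]
BᵀPA = [27.0000 9.0000]
K = S⁻¹·BᵀPA = [0.5934 0.1978]
A−BK = [0.7802 -1.4066; -0.8132 1.3956]
AᵀP(A−BK) = [0.9780 -1.3407; -1.3407 2.4698]
P' = Q + AᵀP(A−BK) = [1.4780 -1.8407; -1.8407 3.4698]
tr(P') = 4.9478


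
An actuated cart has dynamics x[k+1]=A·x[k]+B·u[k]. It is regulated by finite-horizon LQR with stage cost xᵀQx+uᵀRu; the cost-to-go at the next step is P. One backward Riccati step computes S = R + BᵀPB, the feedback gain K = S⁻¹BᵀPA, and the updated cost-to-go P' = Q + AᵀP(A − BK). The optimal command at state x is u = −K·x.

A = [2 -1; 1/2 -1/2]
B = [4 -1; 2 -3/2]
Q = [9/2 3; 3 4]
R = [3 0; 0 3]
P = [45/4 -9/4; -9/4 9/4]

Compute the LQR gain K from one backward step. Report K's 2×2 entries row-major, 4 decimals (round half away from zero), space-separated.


0.5346 -0.2385 0.1378 0.0308

BᵀP = [40.5000 -4.5000; -7.8750 -1.1250]
S = R + BᵀPB = [3 0; 0 3] + [153.0000 -33.7500; -33.7500 9.5625] = [156.0000 -33.7500; -33.7500 12.5625]
BᵀPA = [78.7500 -38.2500; -16.3125 8.4375]
K = S⁻¹·BᵀPA = [0.5346 -0.2385; 0.1378 0.0308]
A−BK = [-0.0007 -0.0151; -0.3626 0.0233]
AᵀP(A−BK) = [1.2090 -0.4010; -0.4010 0.1789]
P' = Q + AᵀP(A−BK) = [5.7090 2.5990; 2.5990 4.1789]
tr(P') = 9.8879


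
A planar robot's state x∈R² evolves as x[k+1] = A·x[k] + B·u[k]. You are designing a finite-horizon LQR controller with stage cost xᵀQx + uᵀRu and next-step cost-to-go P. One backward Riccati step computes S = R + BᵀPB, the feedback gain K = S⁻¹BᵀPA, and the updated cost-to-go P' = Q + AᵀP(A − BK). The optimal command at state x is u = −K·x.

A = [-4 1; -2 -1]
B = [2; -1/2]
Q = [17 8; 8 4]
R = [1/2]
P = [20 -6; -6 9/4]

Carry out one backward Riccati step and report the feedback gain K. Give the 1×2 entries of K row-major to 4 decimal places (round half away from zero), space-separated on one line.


-1.5662 0.6031

BᵀP = [43.0000 -13.1250]
S = R + BᵀPB = [1/2] + [92.5625] = [93.0625]
BᵀPA = [-145.7500 56.1250]
K = S⁻¹·BᵀPA = [-1.5662 0.6031]
A−BK = [-0.8677 -0.2062; -2.7831 -0.6985]
AᵀP(A−BK) = [4.7334 0.4003; 0.4003 0.4016]
P' = Q + AᵀP(A−BK) = [21.7334 8.4003; 8.4003 4.4016]
tr(P') = 26.1350


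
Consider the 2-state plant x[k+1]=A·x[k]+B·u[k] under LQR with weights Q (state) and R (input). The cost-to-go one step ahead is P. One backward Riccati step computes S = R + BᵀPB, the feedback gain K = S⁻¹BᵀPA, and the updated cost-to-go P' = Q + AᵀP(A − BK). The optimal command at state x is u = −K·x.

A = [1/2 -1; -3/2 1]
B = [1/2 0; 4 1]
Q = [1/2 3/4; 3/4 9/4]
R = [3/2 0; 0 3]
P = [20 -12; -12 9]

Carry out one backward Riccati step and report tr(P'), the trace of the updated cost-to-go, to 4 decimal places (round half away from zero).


13.3693

BᵀP = [-38.0000 30.0000; -12.0000 9.0000]
S = R + BᵀPB = [3/2 0; 0 3] + [101.0000 30.0000; 30.0000 9.0000] = [102.5000 30.0000; 30.0000 12.0000]
BᵀPA = [-64.0000 68.0000; -19.5000 21.0000]
K = S⁻¹·BᵀPA = [-0.5545 0.5636; -0.2386 0.3409]
A−BK = [0.7773 -1.2818; 0.9568 -1.5955]
AᵀP(A−BK) = [3.1057 -4.7795; -4.7795 7.5136]
P' = Q + AᵀP(A−BK) = [3.6057 -4.0295; -4.0295 9.7636]
tr(P') = 13.3693


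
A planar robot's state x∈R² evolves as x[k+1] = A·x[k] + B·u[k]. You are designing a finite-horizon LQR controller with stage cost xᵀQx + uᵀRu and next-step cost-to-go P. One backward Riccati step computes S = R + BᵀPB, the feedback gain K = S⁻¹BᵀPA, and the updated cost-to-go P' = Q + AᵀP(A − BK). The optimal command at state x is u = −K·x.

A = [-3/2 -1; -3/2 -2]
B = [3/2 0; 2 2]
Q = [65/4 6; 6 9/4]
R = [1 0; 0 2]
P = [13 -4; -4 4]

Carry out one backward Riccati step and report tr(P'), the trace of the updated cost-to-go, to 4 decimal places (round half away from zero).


BᵀP = [11.5000 2.0000; -8.0000 8.0000]
S = R + BᵀPB = [1 0; 0 2] + [21.2500 4.0000; 4.0000 16.0000] = [22.2500 4.0000; 4.0000 18.0000]
BᵀPA = [-20.2500 -15.5000; 0.0000 -8.0000]
K = S⁻¹·BᵀPA = [-0.9480 -0.6424; 0.2107 -0.3017]
A−BK = [-0.0780 -0.0364; -0.0254 -0.1118]
AᵀP(A−BK) = [1.0533 0.4915; 0.4915 0.6294]
P' = Q + AᵀP(A−BK) = [17.3033 6.4915; 6.4915 2.8794]
tr(P') = 20.1827

20.1827


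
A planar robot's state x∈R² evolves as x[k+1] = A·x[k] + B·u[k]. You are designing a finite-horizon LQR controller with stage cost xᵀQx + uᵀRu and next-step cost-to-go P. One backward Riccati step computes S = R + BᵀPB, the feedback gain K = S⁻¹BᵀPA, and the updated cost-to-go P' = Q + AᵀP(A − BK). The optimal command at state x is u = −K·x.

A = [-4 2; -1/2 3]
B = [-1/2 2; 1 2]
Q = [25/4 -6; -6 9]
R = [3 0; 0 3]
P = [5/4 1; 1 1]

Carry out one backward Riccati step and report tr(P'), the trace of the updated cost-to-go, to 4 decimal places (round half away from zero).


BᵀP = [0.3750 0.5000; 4.5000 4.0000]
S = R + BᵀPB = [3 0; 0 3] + [0.3125 1.7500; 1.7500 17.0000] = [3.3125 1.7500; 1.7500 20.0000]
BᵀPA = [-1.7500 2.2500; -20.0000 21.0000]
K = S⁻¹·BᵀPA = [0.0000 0.1306; -1.0000 1.0386]
A−BK = [-2.0000 -0.0119; 1.5000 0.7923]
AᵀP(A−BK) = [4.2500 -3.5000; -3.5000 3.8961]
P' = Q + AᵀP(A−BK) = [10.5000 -9.5000; -9.5000 12.8961]
tr(P') = 23.3961

23.3961


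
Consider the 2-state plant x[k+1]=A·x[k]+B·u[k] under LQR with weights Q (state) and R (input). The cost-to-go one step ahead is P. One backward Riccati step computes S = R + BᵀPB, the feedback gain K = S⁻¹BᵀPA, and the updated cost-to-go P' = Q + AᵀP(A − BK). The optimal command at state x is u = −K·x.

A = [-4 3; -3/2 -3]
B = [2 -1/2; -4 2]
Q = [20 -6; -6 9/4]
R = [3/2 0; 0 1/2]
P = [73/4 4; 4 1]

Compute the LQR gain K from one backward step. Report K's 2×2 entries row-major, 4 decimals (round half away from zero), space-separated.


-3.6103 1.9486 -3.4100 0.9499

BᵀP = [20.5000 4.0000; -1.1250 0.0000]
S = R + BᵀPB = [3/2 0; 0 1/2] + [25.0000 -2.2500; -2.2500 0.5625] = [26.5000 -2.2500; -2.2500 1.0625]
BᵀPA = [-88.0000 49.5000; 4.5000 -3.3750]
K = S⁻¹·BᵀPA = [-3.6103 1.9486; -3.4100 0.9499]
A−BK = [1.5156 -0.4222; -9.1211 2.8945]
AᵀP(A−BK) = [39.8901 -17.2997; -17.2997 8.0014]
P' = Q + AᵀP(A−BK) = [59.8901 -23.2997; -23.2997 10.2514]
tr(P') = 70.1414


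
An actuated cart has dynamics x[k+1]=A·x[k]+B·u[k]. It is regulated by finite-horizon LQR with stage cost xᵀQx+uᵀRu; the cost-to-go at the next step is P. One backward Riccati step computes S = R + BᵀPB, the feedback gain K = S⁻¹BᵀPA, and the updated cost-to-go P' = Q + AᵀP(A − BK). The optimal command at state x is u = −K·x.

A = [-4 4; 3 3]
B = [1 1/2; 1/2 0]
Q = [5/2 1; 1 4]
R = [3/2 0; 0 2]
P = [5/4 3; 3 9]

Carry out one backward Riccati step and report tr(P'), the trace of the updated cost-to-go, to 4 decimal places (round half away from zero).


50.9440

BᵀP = [2.7500 7.5000; 0.6250 1.5000]
S = R + BᵀPB = [3/2 0; 0 2] + [6.5000 1.3750; 1.3750 0.3125] = [8.0000 1.3750; 1.3750 2.3125]
BᵀPA = [11.5000 33.5000; 2.0000 7.0000]
K = S⁻¹·BᵀPA = [1.4356 4.0847; 0.0113 0.5983]
A−BK = [-5.4412 -0.3838; 2.2822 0.9577]
AᵀP(A−BK) = [12.4685 12.8297; 12.8297 31.9755]
P' = Q + AᵀP(A−BK) = [14.9685 13.8297; 13.8297 35.9755]
tr(P') = 50.9440


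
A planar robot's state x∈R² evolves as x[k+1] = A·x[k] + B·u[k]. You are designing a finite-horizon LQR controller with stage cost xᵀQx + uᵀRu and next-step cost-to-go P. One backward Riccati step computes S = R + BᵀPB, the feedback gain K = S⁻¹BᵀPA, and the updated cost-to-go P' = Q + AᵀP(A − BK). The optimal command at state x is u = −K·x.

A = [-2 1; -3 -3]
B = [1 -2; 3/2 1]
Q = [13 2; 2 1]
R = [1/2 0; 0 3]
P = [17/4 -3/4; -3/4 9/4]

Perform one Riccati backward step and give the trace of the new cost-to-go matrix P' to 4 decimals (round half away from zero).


19.8102

BᵀP = [3.1250 2.6250; -9.2500 3.7500]
S = R + BᵀPB = [1/2 0; 0 3] + [7.0625 -3.6250; -3.6250 22.2500] = [7.5625 -3.6250; -3.6250 25.2500]
BᵀPA = [-14.1250 -4.7500; 7.2500 -20.5000]
K = S⁻¹·BᵀPA = [-1.8580 -1.0924; 0.0204 -0.9687]
A−BK = [-0.1012 0.1550; -0.2334 -0.3926]
AᵀP(A−BK) = [1.8580 1.0924; 1.0924 3.9522]
P' = Q + AᵀP(A−BK) = [14.8580 3.0924; 3.0924 4.9522]
tr(P') = 19.8102


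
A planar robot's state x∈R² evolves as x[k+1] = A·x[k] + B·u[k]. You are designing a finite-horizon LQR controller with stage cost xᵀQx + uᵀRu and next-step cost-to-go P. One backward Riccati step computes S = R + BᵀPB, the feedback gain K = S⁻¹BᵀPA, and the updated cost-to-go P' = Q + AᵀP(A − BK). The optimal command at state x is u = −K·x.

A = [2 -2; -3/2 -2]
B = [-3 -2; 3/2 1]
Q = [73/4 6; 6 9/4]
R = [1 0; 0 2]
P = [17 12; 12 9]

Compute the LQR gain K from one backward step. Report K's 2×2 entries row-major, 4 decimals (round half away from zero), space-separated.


-0.3994 1.3746 -0.1331 0.4582

BᵀP = [-33.0000 -22.5000; -22.0000 -15.0000]
S = R + BᵀPB = [1 0; 0 2] + [65.2500 43.5000; 43.5000 29.0000] = [66.2500 43.5000; 43.5000 31.0000]
BᵀPA = [-32.2500 111.0000; -21.5000 74.0000]
K = S⁻¹·BᵀPA = [-0.3994 1.3746; -0.1331 0.4582]
A−BK = [0.5356 3.0402; -0.7678 -4.5201]
AᵀP(A−BK) = [0.5077 1.1827; 1.1827 13.5108]
P' = Q + AᵀP(A−BK) = [18.7577 7.1827; 7.1827 15.7608]
tr(P') = 34.5186


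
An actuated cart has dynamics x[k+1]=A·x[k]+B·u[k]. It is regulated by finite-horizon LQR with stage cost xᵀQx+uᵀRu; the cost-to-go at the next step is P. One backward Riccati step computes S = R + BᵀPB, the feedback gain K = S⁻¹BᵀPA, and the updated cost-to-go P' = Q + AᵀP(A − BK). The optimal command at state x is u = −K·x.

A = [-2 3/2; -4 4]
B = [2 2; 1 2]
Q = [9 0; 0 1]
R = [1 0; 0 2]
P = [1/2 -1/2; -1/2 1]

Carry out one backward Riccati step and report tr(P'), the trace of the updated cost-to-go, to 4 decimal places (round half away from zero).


23.0893

BᵀP = [0.5000 0.0000; 0.0000 1.0000]
S = R + BᵀPB = [1 0; 0 2] + [1.0000 1.0000; 1.0000 2.0000] = [2.0000 1.0000; 1.0000 4.0000]
BᵀPA = [-1.0000 0.7500; -4.0000 4.0000]
K = S⁻¹·BᵀPA = [0.0000 -0.1429; -1.0000 1.0357]
A−BK = [0.0000 -0.2857; -2.0000 2.0714]
AᵀP(A−BK) = [6.0000 -6.5000; -6.5000 7.0893]
P' = Q + AᵀP(A−BK) = [15.0000 -6.5000; -6.5000 8.0893]
tr(P') = 23.0893


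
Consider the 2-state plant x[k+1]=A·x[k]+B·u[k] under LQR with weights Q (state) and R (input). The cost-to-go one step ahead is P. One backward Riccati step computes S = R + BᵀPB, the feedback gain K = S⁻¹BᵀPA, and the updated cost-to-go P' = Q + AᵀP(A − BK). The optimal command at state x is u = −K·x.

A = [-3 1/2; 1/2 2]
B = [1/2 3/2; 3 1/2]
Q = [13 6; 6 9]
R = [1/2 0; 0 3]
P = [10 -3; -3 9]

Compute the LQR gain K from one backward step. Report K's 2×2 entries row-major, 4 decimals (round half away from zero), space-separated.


BᵀP = [-4.0000 25.5000; 13.5000 0.0000]
S = R + BᵀPB = [1/2 0; 0 3] + [74.5000 6.7500; 6.7500 20.2500] = [75.0000 6.7500; 6.7500 23.2500]
BᵀPA = [24.7500 49.0000; -40.5000 6.7500]
K = S⁻¹·BᵀPA = [0.4998 0.6440; -1.8870 0.1033]
A−BK = [-0.4193 0.0230; -0.0560 0.0162]
AᵀP(A−BK) = [12.4536 -0.5043; -0.5043 0.2448]
P' = Q + AᵀP(A−BK) = [25.4536 5.4957; 5.4957 9.2448]
tr(P') = 34.6985

0.4998 0.6440 -1.8870 0.1033


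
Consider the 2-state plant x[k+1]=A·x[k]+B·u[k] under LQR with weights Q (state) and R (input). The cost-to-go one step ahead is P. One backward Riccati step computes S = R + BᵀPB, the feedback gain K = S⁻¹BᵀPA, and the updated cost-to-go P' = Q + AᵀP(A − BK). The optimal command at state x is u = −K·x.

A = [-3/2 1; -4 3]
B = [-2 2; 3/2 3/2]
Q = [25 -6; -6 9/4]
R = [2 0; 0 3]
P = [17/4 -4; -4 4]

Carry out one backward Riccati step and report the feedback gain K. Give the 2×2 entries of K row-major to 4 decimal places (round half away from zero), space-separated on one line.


BᵀP = [-14.5000 14.0000; 2.5000 -2.0000]
S = R + BᵀPB = [2 0; 0 3] + [50.0000 -8.0000; -8.0000 2.0000] = [52.0000 -8.0000; -8.0000 5.0000]
BᵀPA = [-34.2500 27.5000; 4.2500 -3.5000]
K = S⁻¹·BᵀPA = [-0.7003 0.5587; -0.2704 0.1939]
A−BK = [-2.3597 1.7296; -2.5440 1.8712]
AᵀP(A−BK) = [2.7280 -2.0644; -2.0644 1.5651]
P' = Q + AᵀP(A−BK) = [27.7280 -8.0644; -8.0644 3.8151]
tr(P') = 31.5430

-0.7003 0.5587 -0.2704 0.1939


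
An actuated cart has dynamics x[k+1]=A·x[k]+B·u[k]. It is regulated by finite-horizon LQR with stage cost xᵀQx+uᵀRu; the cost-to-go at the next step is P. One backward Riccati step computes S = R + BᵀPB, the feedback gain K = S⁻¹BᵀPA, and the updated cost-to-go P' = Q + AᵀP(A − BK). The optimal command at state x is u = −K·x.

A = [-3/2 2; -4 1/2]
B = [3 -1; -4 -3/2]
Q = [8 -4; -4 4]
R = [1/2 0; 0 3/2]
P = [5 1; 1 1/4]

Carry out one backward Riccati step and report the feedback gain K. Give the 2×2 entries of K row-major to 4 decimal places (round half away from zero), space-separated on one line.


-0.5451 0.6570 0.7571 -0.4461

BᵀP = [11.0000 2.0000; -6.5000 -1.3750]
S = R + BᵀPB = [1/2 0; 0 3/2] + [25.0000 -14.0000; -14.0000 8.5625] = [25.5000 -14.0000; -14.0000 10.0625]
BᵀPA = [-24.5000 23.0000; 15.2500 -13.6875]
K = S⁻¹·BᵀPA = [-0.5451 0.6570; 0.7571 -0.4461]
A−BK = [0.8925 -0.4172; -5.0449 2.4590]
AᵀP(A−BK) = [2.3488 -1.3494; -1.3494 0.8445]
P' = Q + AᵀP(A−BK) = [10.3488 -5.3494; -5.3494 4.8445]
tr(P') = 15.1933


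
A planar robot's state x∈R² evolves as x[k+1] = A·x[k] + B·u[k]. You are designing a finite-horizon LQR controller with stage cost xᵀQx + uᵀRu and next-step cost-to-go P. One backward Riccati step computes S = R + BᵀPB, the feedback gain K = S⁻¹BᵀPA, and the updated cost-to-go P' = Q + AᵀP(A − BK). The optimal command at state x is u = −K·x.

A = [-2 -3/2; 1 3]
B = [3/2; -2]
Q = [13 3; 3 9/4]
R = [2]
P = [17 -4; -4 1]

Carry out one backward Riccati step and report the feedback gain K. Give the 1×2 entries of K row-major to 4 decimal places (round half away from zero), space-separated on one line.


-1.0989 -1.0879

BᵀP = [33.5000 -8.0000]
S = R + BᵀPB = [2] + [66.2500] = [68.2500]
BᵀPA = [-75.0000 -74.2500]
K = S⁻¹·BᵀPA = [-1.0989 -1.0879]
A−BK = [-0.3516 0.1319; -1.1978 0.8242]
AᵀP(A−BK) = [2.5824 2.4066; 2.4066 2.4725]
P' = Q + AᵀP(A−BK) = [15.5824 5.4066; 5.4066 4.7225]
tr(P') = 20.3049


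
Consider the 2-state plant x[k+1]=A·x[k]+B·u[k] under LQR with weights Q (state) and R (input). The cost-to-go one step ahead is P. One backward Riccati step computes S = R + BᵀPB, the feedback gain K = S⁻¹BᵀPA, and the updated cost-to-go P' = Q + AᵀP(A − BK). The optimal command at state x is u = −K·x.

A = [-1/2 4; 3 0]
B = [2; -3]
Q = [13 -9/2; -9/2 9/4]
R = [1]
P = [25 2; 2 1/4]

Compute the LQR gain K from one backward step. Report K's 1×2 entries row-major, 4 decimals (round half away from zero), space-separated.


-0.1546 2.2208

BᵀP = [44.0000 3.2500]
S = R + BᵀPB = [1] + [78.2500] = [79.2500]
BᵀPA = [-12.2500 176.0000]
K = S⁻¹·BᵀPA = [-0.1546 2.2208]
A−BK = [-0.1909 -0.4416; 2.5363 6.6625]
AᵀP(A−BK) = [0.6065 1.2050; 1.2050 9.1356]
P' = Q + AᵀP(A−BK) = [13.6065 -3.2950; -3.2950 11.3856]
tr(P') = 24.9921


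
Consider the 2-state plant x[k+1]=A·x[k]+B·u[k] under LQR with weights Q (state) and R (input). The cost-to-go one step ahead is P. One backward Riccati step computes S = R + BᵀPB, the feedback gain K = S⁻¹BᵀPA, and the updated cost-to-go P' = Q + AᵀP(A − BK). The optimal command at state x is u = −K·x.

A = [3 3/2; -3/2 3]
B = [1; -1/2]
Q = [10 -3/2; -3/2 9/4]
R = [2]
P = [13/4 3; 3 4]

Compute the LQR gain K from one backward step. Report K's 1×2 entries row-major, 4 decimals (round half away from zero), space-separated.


BᵀP = [1.7500 1.0000]
S = R + BᵀPB = [2] + [1.2500] = [3.2500]
BᵀPA = [3.7500 5.6250]
K = S⁻¹·BᵀPA = [1.1538 1.7308]
A−BK = [1.8462 -0.2308; -0.9231 3.8654]
AᵀP(A−BK) = [6.9231 10.3846; 10.3846 60.5769]
P' = Q + AᵀP(A−BK) = [16.9231 8.8846; 8.8846 62.8269]
tr(P') = 79.7500

1.1538 1.7308


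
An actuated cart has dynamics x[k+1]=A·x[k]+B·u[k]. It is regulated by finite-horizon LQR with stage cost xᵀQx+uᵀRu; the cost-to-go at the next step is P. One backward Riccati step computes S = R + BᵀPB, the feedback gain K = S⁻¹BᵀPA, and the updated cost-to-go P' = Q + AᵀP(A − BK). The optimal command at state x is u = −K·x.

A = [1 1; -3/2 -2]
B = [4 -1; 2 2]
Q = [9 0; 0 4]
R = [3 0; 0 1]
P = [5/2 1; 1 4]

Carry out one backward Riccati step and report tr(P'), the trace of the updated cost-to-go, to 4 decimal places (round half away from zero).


BᵀP = [12.0000 12.0000; -0.5000 7.0000]
S = R + BᵀPB = [3 0; 0 1] + [72.0000 12.0000; 12.0000 14.5000] = [75.0000 12.0000; 12.0000 15.5000]
BᵀPA = [-6.0000 -12.0000; -11.0000 -14.5000]
K = S⁻¹·BᵀPA = [0.0383 -0.0118; -0.7393 -0.9264]
A−BK = [0.1075 0.1208; -0.0979 -0.1237]
AᵀP(A−BK) = [0.5972 0.7393; 0.7393 0.9264]
P' = Q + AᵀP(A−BK) = [9.5972 0.7393; 0.7393 4.9264]
tr(P') = 14.5236

14.5236


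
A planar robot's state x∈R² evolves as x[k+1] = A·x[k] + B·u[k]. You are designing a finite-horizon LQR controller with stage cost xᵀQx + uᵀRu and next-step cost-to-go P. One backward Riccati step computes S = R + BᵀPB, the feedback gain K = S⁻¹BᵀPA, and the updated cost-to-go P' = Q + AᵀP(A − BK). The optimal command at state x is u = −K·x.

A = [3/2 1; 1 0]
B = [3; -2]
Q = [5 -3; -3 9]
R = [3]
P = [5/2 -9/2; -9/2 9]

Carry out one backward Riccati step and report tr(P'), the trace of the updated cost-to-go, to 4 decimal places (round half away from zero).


BᵀP = [16.5000 -31.5000]
S = R + BᵀPB = [3] + [112.5000] = [115.5000]
BᵀPA = [-6.7500 16.5000]
K = S⁻¹·BᵀPA = [-0.0584 0.1429]
A−BK = [1.6753 0.5714; 0.8831 0.2857]
AᵀP(A−BK) = [0.7305 0.2143; 0.2143 0.1429]
P' = Q + AᵀP(A−BK) = [5.7305 -2.7857; -2.7857 9.1429]
tr(P') = 14.8734

14.8734


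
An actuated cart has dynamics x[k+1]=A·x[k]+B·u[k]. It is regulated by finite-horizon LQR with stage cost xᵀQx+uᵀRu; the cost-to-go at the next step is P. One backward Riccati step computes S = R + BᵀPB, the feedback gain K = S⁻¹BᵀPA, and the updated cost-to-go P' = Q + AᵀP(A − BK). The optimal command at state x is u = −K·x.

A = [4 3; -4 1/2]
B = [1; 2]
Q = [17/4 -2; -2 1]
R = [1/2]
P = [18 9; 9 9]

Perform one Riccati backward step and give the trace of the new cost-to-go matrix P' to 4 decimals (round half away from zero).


163.0608

BᵀP = [36.0000 27.0000]
S = R + BᵀPB = [1/2] + [90.0000] = [90.5000]
BᵀPA = [36.0000 121.5000]
K = S⁻¹·BᵀPA = [0.3978 1.3425]
A−BK = [3.6022 1.6575; -4.7956 -2.1851]
AᵀP(A−BK) = [129.6796 59.6685; 59.6685 28.1312]
P' = Q + AᵀP(A−BK) = [133.9296 57.6685; 57.6685 29.1312]
tr(P') = 163.0608


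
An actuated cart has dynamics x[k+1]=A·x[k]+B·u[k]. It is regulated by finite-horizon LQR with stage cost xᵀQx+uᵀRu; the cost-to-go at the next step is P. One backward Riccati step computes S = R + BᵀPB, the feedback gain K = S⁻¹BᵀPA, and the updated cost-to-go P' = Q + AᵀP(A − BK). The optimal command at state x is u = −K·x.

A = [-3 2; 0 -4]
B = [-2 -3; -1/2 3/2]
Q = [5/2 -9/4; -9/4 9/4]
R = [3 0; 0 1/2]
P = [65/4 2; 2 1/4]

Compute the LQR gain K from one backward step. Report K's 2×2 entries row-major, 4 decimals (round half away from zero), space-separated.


0.1216 -0.0536 0.9727 -0.4945

BᵀP = [-33.5000 -4.1250; -45.7500 -5.6250]
S = R + BᵀPB = [3 0; 0 1/2] + [69.0625 94.3125; 94.3125 128.8125] = [72.0625 94.3125; 94.3125 129.3125]
BᵀPA = [100.5000 -50.5000; 137.2500 -69.0000]
K = S⁻¹·BᵀPA = [0.1216 -0.0536; 0.9727 -0.4945]
A−BK = [0.1613 0.4093; -1.3983 -3.2851]
AᵀP(A−BK) = [0.5268 -0.2433; -0.2433 0.1728]
P' = Q + AᵀP(A−BK) = [3.0268 -2.4933; -2.4933 2.4228]
tr(P') = 5.4496


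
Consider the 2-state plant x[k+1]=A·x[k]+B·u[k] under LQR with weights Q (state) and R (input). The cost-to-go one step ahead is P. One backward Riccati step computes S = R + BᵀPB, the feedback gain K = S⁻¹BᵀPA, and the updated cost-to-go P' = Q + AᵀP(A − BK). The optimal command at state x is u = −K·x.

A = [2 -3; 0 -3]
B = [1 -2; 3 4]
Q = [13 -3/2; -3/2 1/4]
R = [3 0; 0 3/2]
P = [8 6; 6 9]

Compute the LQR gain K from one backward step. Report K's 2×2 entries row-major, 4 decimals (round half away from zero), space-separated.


BᵀP = [26.0000 33.0000; 8.0000 24.0000]
S = R + BᵀPB = [3 0; 0 3/2] + [125.0000 80.0000; 80.0000 80.0000] = [128.0000 80.0000; 80.0000 81.5000]
BᵀPA = [52.0000 -177.0000; 16.0000 -96.0000]
K = S⁻¹·BᵀPA = [0.7336 -1.6730; -0.5238 0.4643]
A−BK = [0.2188 -0.3984; -0.1057 0.1618]
AᵀP(A−BK) = [2.2321 -4.4330; -4.4330 9.4520]
P' = Q + AᵀP(A−BK) = [15.2321 -5.9330; -5.9330 9.7020]
tr(P') = 24.9342

0.7336 -1.6730 -0.5238 0.4643


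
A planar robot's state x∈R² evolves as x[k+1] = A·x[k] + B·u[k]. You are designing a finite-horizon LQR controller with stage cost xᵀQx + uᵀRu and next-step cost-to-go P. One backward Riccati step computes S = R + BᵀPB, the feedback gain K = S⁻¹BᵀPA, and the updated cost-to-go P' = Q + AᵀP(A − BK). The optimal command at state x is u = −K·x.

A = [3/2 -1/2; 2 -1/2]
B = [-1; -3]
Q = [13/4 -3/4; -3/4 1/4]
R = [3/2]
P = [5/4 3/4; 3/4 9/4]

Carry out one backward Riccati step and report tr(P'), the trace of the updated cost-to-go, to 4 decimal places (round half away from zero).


BᵀP = [-3.5000 -7.5000]
S = R + BᵀPB = [3/2] + [26.0000] = [27.5000]
BᵀPA = [-20.2500 5.5000]
K = S⁻¹·BᵀPA = [-0.7364 0.2000]
A−BK = [0.7636 -0.3000; -0.2091 0.1000]
AᵀP(A−BK) = [1.4011 -0.4500; -0.4500 0.1500]
P' = Q + AᵀP(A−BK) = [4.6511 -1.2000; -1.2000 0.4000]
tr(P') = 5.0511

5.0511


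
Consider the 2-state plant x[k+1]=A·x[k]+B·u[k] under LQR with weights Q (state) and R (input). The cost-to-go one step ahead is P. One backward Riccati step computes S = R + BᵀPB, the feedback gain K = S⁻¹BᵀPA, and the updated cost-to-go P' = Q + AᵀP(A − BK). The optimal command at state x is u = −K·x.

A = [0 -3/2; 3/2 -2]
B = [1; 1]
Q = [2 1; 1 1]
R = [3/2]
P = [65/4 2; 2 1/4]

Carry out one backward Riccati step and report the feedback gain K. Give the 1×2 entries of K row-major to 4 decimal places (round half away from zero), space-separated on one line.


0.1534 -1.4489

BᵀP = [18.2500 2.2500]
S = R + BᵀPB = [3/2] + [20.5000] = [22.0000]
BᵀPA = [3.3750 -31.8750]
K = S⁻¹·BᵀPA = [0.1534 -1.4489]
A−BK = [-0.1534 -0.0511; 1.3466 -0.5511]
AᵀP(A−BK) = [0.0447 -0.3601; -0.3601 3.3800]
P' = Q + AᵀP(A−BK) = [2.0447 0.6399; 0.6399 4.3800]
tr(P') = 6.4247


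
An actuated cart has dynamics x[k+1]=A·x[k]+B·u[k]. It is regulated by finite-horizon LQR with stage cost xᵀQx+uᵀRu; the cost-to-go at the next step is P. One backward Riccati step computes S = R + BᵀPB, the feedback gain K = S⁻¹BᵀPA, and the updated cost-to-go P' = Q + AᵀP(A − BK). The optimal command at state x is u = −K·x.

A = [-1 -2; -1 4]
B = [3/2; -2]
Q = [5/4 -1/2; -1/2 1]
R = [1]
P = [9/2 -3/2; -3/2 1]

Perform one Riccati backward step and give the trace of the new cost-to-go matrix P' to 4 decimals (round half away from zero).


6.2733

BᵀP = [9.7500 -4.2500]
S = R + BᵀPB = [1] + [23.1250] = [24.1250]
BᵀPA = [-5.5000 -36.5000]
K = S⁻¹·BᵀPA = [-0.2280 -1.5130]
A−BK = [-0.6580 0.2694; -1.4560 0.9741]
AᵀP(A−BK) = [1.2461 -0.3212; -0.3212 2.7772]
P' = Q + AᵀP(A−BK) = [2.4961 -0.8212; -0.8212 3.7772]
tr(P') = 6.2733


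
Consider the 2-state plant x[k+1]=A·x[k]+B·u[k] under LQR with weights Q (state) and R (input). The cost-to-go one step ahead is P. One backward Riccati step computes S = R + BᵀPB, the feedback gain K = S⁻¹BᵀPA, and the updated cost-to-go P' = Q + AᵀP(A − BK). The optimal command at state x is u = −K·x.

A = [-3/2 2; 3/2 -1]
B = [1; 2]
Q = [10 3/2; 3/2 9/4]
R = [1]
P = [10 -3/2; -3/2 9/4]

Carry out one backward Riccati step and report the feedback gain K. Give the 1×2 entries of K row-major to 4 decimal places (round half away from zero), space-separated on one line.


-0.4286 0.7857

BᵀP = [7.0000 3.0000]
S = R + BᵀPB = [1] + [13.0000] = [14.0000]
BᵀPA = [-6.0000 11.0000]
K = S⁻¹·BᵀPA = [-0.4286 0.7857]
A−BK = [-1.0714 1.2143; 2.3571 -2.5714]
AᵀP(A−BK) = [31.7411 -35.4107; -35.4107 39.6071]
P' = Q + AᵀP(A−BK) = [41.7411 -33.9107; -33.9107 41.8571]
tr(P') = 83.5982


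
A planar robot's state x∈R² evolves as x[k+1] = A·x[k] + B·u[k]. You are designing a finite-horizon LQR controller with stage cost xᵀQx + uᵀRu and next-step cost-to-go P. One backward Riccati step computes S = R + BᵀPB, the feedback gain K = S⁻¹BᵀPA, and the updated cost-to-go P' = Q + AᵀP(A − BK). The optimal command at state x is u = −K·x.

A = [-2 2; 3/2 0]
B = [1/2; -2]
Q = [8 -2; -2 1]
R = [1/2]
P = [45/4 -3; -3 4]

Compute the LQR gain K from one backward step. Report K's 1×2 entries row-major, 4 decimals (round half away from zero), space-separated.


BᵀP = [11.6250 -9.5000]
S = R + BᵀPB = [1/2] + [24.8125] = [25.3125]
BᵀPA = [-37.5000 23.2500]
K = S⁻¹·BᵀPA = [-1.4815 0.9185]
A−BK = [-1.2593 1.5407; -1.4630 1.8370]
AᵀP(A−BK) = [16.4444 -19.5556; -19.5556 23.6444]
P' = Q + AᵀP(A−BK) = [24.4444 -21.5556; -21.5556 24.6444]
tr(P') = 49.0889

-1.4815 0.9185


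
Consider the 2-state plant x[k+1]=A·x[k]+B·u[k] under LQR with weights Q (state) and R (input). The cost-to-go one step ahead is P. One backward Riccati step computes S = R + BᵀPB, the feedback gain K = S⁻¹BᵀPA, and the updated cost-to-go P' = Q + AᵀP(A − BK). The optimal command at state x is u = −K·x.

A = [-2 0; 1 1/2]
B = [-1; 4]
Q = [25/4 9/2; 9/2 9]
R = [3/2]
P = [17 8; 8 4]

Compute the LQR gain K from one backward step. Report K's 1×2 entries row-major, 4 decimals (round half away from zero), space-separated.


-1.1892 0.2162

BᵀP = [15.0000 8.0000]
S = R + BᵀPB = [3/2] + [17.0000] = [18.5000]
BᵀPA = [-22.0000 4.0000]
K = S⁻¹·BᵀPA = [-1.1892 0.2162]
A−BK = [-3.1892 0.2162; 5.7568 -0.3649]
AᵀP(A−BK) = [13.8378 -1.2432; -1.2432 0.1351]
P' = Q + AᵀP(A−BK) = [20.0878 3.2568; 3.2568 9.1351]
tr(P') = 29.2230


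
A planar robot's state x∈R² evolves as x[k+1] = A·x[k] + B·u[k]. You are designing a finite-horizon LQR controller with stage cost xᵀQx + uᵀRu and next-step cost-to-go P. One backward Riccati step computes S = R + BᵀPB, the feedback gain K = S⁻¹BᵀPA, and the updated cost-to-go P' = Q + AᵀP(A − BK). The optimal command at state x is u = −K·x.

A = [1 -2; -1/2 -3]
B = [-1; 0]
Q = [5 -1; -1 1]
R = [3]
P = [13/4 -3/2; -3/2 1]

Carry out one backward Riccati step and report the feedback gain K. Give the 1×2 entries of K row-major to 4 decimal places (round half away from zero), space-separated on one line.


-0.6400 0.3200

BᵀP = [-3.2500 1.5000]
S = R + BᵀPB = [3] + [3.2500] = [6.2500]
BᵀPA = [-4.0000 2.0000]
K = S⁻¹·BᵀPA = [-0.6400 0.3200]
A−BK = [0.3600 -1.6800; -0.5000 -3.0000]
AᵀP(A−BK) = [2.4400 -0.7200; -0.7200 3.3600]
P' = Q + AᵀP(A−BK) = [7.4400 -1.7200; -1.7200 4.3600]
tr(P') = 11.8000


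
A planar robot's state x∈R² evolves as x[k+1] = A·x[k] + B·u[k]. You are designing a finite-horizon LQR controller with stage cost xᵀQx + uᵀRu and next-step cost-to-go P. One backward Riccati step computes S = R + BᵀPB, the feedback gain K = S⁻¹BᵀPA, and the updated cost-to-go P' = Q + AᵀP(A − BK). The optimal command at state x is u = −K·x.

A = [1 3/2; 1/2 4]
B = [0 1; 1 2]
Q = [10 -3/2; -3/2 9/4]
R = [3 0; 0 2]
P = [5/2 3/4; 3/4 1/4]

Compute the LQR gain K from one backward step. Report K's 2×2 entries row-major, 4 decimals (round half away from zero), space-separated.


BᵀP = [0.7500 0.2500; 4.0000 1.2500]
S = R + BᵀPB = [3 0; 0 2] + [0.2500 1.2500; 1.2500 6.5000] = [3.2500 1.2500; 1.2500 8.5000]
BᵀPA = [0.8750 2.1250; 4.6250 11.0000]
K = S⁻¹·BᵀPA = [0.0635 0.1655; 0.5348 1.2698]
A−BK = [0.4652 0.2302; -0.6331 1.2950]
AᵀP(A−BK) = [0.7836 1.7950; 1.7950 4.3058]
P' = Q + AᵀP(A−BK) = [10.7836 0.2950; 0.2950 6.5558]
tr(P') = 17.3393

0.0635 0.1655 0.5348 1.2698


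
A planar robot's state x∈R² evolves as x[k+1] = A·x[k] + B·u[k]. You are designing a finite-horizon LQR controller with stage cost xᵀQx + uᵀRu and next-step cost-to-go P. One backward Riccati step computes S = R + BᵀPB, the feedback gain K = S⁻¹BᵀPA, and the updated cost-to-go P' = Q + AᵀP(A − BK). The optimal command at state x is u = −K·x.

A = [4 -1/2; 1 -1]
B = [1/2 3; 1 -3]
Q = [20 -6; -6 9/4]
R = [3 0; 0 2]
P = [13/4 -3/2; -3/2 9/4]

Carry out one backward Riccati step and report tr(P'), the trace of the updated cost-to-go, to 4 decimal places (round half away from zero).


BᵀP = [0.1250 1.5000; 14.2500 -11.2500]
S = R + BᵀPB = [3 0; 0 2] + [1.5625 -4.1250; -4.1250 76.5000] = [4.5625 -4.1250; -4.1250 78.5000]
BᵀPA = [2.0000 -1.5625; 45.7500 4.1250]
K = S⁻¹·BᵀPA = [1.0134 -0.3097; 0.6361 0.0363]
A−BK = [1.5851 -0.4540; 1.8947 -0.5815]
AᵀP(A−BK) = [11.1236 -3.0403; -3.0403 0.9290]
P' = Q + AᵀP(A−BK) = [31.1236 -9.0403; -9.0403 3.1790]
tr(P') = 34.3026

34.3026


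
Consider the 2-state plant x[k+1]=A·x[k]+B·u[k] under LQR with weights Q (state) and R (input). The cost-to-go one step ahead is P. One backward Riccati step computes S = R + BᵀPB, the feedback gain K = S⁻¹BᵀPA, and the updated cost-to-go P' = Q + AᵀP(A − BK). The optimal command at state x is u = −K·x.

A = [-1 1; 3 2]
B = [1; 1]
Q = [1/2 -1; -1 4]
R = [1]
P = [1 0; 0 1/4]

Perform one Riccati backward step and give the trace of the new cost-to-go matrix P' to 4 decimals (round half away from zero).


BᵀP = [1.0000 0.2500]
S = R + BᵀPB = [1] + [1.2500] = [2.2500]
BᵀPA = [-0.2500 1.5000]
K = S⁻¹·BᵀPA = [-0.1111 0.6667]
A−BK = [-0.8889 0.3333; 3.1111 1.3333]
AᵀP(A−BK) = [3.2222 0.6667; 0.6667 1.0000]
P' = Q + AᵀP(A−BK) = [3.7222 -0.3333; -0.3333 5.0000]
tr(P') = 8.7222

8.7222


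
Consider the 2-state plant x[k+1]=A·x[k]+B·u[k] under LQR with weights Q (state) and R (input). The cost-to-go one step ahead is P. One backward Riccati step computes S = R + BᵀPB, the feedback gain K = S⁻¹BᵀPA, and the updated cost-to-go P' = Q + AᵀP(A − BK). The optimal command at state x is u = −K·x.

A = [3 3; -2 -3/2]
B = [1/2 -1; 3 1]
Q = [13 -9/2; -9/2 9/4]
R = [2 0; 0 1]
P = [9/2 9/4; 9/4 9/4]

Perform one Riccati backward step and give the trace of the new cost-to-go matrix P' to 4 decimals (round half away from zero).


26.7983

BᵀP = [9.0000 7.8750; -2.2500 0.0000]
S = R + BᵀPB = [2 0; 0 1] + [28.1250 -1.1250; -1.1250 2.2500] = [30.1250 -1.1250; -1.1250 3.2500]
BᵀPA = [11.2500 15.1875; -6.7500 -6.7500]
K = S⁻¹·BᵀPA = [0.2998 0.4322; -1.9732 -1.9273]
A−BK = [0.8770 0.8566; -0.9261 -0.8692]
AᵀP(A−BK) = [5.8089 5.7536; 5.7536 5.7394]
P' = Q + AᵀP(A−BK) = [18.8089 1.2536; 1.2536 7.9894]
tr(P') = 26.7983


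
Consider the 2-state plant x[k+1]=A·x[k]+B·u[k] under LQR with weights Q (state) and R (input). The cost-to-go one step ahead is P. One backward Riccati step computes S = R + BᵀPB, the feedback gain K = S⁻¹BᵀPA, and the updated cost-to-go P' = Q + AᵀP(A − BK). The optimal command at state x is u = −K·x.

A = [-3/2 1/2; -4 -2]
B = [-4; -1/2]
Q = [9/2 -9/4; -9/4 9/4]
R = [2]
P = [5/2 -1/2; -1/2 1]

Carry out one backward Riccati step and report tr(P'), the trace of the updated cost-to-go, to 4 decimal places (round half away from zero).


24.6110

BᵀP = [-9.7500 1.5000]
S = R + BᵀPB = [2] + [38.2500] = [40.2500]
BᵀPA = [8.6250 -7.8750]
K = S⁻¹·BᵀPA = [0.2143 -0.1957]
A−BK = [-0.6429 -0.2826; -3.8929 -2.0978]
AᵀP(A−BK) = [13.7768 7.3125; 7.3125 4.0842]
P' = Q + AᵀP(A−BK) = [18.2768 5.0625; 5.0625 6.3342]
tr(P') = 24.6110


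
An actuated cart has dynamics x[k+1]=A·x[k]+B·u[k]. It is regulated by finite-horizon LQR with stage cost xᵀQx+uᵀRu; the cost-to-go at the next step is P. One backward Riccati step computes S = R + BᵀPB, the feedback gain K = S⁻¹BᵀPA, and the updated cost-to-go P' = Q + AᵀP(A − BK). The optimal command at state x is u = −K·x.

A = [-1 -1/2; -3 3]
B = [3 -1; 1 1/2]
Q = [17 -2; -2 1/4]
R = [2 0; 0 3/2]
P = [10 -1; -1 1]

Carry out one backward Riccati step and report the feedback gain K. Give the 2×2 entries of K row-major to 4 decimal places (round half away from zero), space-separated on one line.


-0.5412 0.1487 -0.8029 1.1147

BᵀP = [29.0000 -2.0000; -10.5000 1.5000]
S = R + BᵀPB = [2 0; 0 3/2] + [85.0000 -30.0000; -30.0000 11.2500] = [87.0000 -30.0000; -30.0000 12.7500]
BᵀPA = [-23.0000 -20.5000; 6.0000 9.7500]
K = S⁻¹·BᵀPA = [-0.5412 0.1487; -0.8029 1.1147]
A−BK = [-0.1792 0.1685; -2.0573 2.2939]
AᵀP(A−BK) = [5.3692 -5.7670; -5.7670 6.6810]
P' = Q + AᵀP(A−BK) = [22.3692 -7.7670; -7.7670 6.9310]
tr(P') = 29.3002


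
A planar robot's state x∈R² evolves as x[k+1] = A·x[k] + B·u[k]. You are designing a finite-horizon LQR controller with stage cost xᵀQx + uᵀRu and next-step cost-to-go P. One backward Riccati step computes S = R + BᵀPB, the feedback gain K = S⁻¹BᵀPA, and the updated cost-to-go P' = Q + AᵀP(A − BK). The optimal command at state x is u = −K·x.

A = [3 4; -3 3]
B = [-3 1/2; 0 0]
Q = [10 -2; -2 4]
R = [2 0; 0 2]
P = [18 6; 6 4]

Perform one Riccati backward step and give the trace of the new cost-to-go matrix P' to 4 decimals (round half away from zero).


56.1958

BᵀP = [-54.0000 -18.0000; 9.0000 3.0000]
S = R + BᵀPB = [2 0; 0 2] + [162.0000 -27.0000; -27.0000 4.5000] = [164.0000 -27.0000; -27.0000 6.5000]
BᵀPA = [-108.0000 -270.0000; 18.0000 45.0000]
K = S⁻¹·BᵀPA = [-0.6409 -1.6024; 0.1068 0.2671]
A−BK = [1.0237 -0.9407; -3.0000 3.0000]
AᵀP(A−BK) = [18.8546 -15.8635; -15.8635 23.3412]
P' = Q + AᵀP(A−BK) = [28.8546 -17.8635; -17.8635 27.3412]
tr(P') = 56.1958
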